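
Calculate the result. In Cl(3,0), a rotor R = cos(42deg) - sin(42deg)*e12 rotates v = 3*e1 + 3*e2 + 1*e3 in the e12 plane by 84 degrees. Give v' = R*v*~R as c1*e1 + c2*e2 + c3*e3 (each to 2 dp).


Rotor R = cos(42deg) - sin(42deg)*e12
Rotation angle theta = 2 * 42 = 84 degrees in the e12 plane (e1 -> e2).
The component perpendicular to the plane (e3) is invariant: v'_3 = v3 = 1.00
cos(84deg) = 0.1045, sin(84deg) = 0.9945
v'_1 = v1*cos(theta) - v2*sin(theta) = 3*0.1045 - 3*0.9945 = -2.67
v'_2 = v1*sin(theta) + v2*cos(theta) = 3*0.9945 + 3*0.1045 = 3.30
v' = -2.67*e1 + 3.30*e2 + 1.00*e3


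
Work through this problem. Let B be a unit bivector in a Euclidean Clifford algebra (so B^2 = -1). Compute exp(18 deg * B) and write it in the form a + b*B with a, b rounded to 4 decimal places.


For a unit bivector B with B^2 = -1, the exponential series gives
e^(theta*B) = cos(theta) + sin(theta)*B (the GA analogue of Euler's formula).
theta = 18 degrees = 0.314159 rad
cos(18 deg) = 0.9511
sin(18 deg) = 0.3090
exp(theta*B) = 0.9511 + 0.3090*B


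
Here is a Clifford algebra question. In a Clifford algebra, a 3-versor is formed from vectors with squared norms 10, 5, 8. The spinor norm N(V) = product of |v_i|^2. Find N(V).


Spinor norm N(V) = |v1|^2 * |v2|^2 * ... * |v3|^2
= 10 * 5 * 8
Running product: 10, 50, 400
N(V) = 400


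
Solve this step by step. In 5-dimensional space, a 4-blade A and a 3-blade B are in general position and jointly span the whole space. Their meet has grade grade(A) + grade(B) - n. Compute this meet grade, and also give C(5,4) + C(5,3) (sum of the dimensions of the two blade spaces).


Meet grade = grade(A) + grade(B) - n
= 4 + 3 - 5 = 2
C(5,4) = 5
C(5,3) = 10
dim_A + dim_B = 5 + 10 = 15


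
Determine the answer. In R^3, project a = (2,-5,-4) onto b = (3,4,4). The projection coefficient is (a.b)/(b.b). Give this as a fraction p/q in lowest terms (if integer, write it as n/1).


Projection coefficient = (a . b) / (b . b)
a . b = 2*3 + (-5)*4 + (-4)*4
= 6 + (-20) + (-16) = -30
b . b = 3^2 + 4^2 + 4^2
= 9 + 16 + 16 = 41
Coefficient = -30/41
In lowest terms: -30/41


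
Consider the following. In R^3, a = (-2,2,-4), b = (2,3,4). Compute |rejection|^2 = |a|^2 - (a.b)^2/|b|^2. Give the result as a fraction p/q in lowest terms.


|a|^2 = (-2)^2 + 2^2 + (-4)^2 = 24
|b|^2 = 2^2 + 3^2 + 4^2 = 29
a . b = (-2)*2 + 2*3 + (-4)*4 = -14
(a.b)^2 = (-14)^2 = 196
|rej|^2 = 24 - 196/29
= (696 - 196)/29
= 500/29
In lowest terms: 500/29


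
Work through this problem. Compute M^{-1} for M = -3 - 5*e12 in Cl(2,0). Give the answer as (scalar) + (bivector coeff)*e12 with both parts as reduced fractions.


M = -3 - 5*e12, where e12^2 = -1.
Since M commutes with its reverse ~M = a - b*e12, M * ~M = a^2 - b^2*e12^2 = a^2 + b^2.
So M^{-1} = ~M / (a^2 + b^2) = (a - b*e12)/(a^2 + b^2).
a^2 + b^2 = 9 + 25 = 34
Scalar part = -3/34 = -3/34
Bivector coeff = 5/34 = 5/34
M^{-1} = -3/34 + 5/34*e12


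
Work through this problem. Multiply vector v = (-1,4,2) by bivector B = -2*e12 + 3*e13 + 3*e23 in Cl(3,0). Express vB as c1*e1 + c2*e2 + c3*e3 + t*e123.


vB has grade-1 (vector) and grade-3 (trivector) parts: vB = (v _| B) + (v ^ B).
Vector part <vB>_1:
  e1: -v2*b12 - v3*b13 = -(4)*(-2) - (2)*(3) = 2
  e2: v1*b12 - v3*b23 = (-1)*(-2) - (2)*(3) = -4
  e3: v1*b13 + v2*b23 = (-1)*(3) + (4)*(3) = 9
Trivector part <vB>_3:
  e123: v1*b23 - v2*b13 + v3*b12 = (-1)*(3) - (4)*(3) + (2)*(-2) = -19
vB = 2*e1 - 4*e2 + 9*e3 - 19*e123


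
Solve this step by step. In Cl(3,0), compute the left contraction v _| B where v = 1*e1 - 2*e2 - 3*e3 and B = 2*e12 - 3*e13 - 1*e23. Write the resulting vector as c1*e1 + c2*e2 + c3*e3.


Left contraction v _| B = <vB>_1 (grade-1 part of the geometric product vB).
Using e1_|e12 = e2, e2_|e12 = -e1, e1_|e13 = e3, e3_|e13 = -e1, e2_|e23 = e3, e3_|e23 = -e2:
e1 coeff: -v2*b12 - v3*b13 = -(-2)*(2) - (-3)*(-3) = -5
e2 coeff: v1*b12 - v3*b23 = (1)*(2) - (-3)*(-1) = -1
e3 coeff: v1*b13 + v2*b23 = (1)*(-3) + (-2)*(-1) = -1
v _| B = -5*e1 - 1*e2 - 1*e3


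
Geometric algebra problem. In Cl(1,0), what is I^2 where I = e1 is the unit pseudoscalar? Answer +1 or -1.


The pseudoscalar I = e1...e_n (product of all n generators) of Cl(p,q) satisfies I^2 = (-1)^(q + n(n-1)/2).
p = 1, q = 0, n = p + q = 1
n(n-1)/2 = 1 * 0 / 2 = 0
Exponent = q + n(n-1)/2 = 0 + 0 = 0
I^2 = (-1)^0 = +1


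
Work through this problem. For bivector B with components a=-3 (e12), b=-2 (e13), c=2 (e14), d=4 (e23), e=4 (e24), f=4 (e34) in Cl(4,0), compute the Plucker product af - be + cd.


Plucker relation: af - be + cd
a*f = (-3)*4 = -12
b*e = (-2)*4 = -8
c*d = 2*4 = 8
af - be + cd = -12 - (-8) + 8
= 4


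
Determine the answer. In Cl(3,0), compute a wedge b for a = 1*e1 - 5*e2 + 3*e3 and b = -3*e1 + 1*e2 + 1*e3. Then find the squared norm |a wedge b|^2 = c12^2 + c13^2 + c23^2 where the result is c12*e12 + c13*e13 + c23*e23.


a wedge b = (a1*b2 - a2*b1)*e12 + (a1*b3 - a3*b1)*e13 + (a2*b3 - a3*b2)*e23
e12 coeff: 1*1 - (-5)*(-3) = 1 - 15 = -14
e13 coeff: 1*1 - 3*(-3) = 1 - (-9) = 10
e23 coeff: (-5)*1 - 3*1 = -5 - 3 = -8
|a wedge b|^2 = (-14)^2 + 10^2 + (-8)^2
= 196 + 100 + 64
= 360


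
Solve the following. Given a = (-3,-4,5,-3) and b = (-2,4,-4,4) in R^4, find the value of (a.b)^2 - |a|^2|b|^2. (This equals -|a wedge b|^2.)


a . b = (-3)*(-2) + (-4)*4 + 5*(-4) + (-3)*4
= 6 + (-16) + (-20) + (-12) = -42
|a|^2 = (-3)^2 + (-4)^2 + 5^2 + (-3)^2 = 59
|b|^2 = (-2)^2 + 4^2 + (-4)^2 + 4^2 = 52
(a.b)^2 = (-42)^2 = 1764
|a|^2 * |b|^2 = 59 * 52 = 3068
Result = 1764 - 3068 = -1304


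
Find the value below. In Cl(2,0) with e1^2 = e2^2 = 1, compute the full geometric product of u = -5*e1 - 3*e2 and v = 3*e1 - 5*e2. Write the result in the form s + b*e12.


Expand: (-5*e1 - 3*e2)(3*e1 - 5*e2)
= (-5)*3*e1e1 + (-5)*(-5)*e1e2 + (-3)*3*e2e1 + (-3)*(-5)*e2e2
Using e1^2 = e2^2 = 1, e2e1 = -e1e2:
Scalar part s = (-5)*3 + (-3)*(-5) = -15 + 15 = 0
Bivector part b = (-5)*(-5) - (-3)*3 = 25 - (-9) = 34
uv = 0 + 34*e12


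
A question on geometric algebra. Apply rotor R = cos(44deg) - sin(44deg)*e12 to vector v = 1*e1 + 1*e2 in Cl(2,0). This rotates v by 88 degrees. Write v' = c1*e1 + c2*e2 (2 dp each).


Rotor R = cos(44deg) - sin(44deg)*e12
Rotation angle theta = 2 * 44 = 88 degrees
v' = R*v*~R rotates v by theta.
cos(88deg) = 0.0349, sin(88deg) = 0.9994
v'_1 = 1*cos(88deg) - 1*sin(88deg)
= 1*0.0349 - 1*0.9994
= -0.96
v'_2 = 1*sin(88deg) + 1*cos(88deg)
= 1*0.9994 + 1*0.0349
= 1.03
v' = -0.96*e1 + 1.03*e2


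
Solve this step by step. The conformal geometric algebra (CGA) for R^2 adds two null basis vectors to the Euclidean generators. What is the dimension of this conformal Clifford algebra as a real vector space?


The conformal model of R^2 uses Cl(3,1): the 2 Euclidean generators plus two extra orthogonal generators e+ (e+^2 = +1) and e- (e-^2 = -1), from which the null vectors e0, einf are built.
Number of generators m = 2 + 2 = 4.
dim Cl(p,q) = 2^m = 2^4 = 16


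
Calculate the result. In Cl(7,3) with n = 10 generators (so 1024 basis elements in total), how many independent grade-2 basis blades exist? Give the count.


Number of grade-k basis blades in Cl(p,q) with n = p + q is C(n, k).
n = 7 + 3 = 10
C(10, 2) = 10! / (2! * 8!)
= 3628800 / (2 * 40320)
= 45


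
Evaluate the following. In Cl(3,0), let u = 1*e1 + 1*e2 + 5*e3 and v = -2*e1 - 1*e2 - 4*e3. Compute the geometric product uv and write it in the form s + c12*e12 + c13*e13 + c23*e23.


In Cl(3,0): e_i^2 = 1, e_ie_j = -e_je_i for i != j.
Scalar part = u . v = 1*(-2) + 1*(-1) + 5*(-4)
= -2 + (-1) + (-20) = -23
e12 coeff = 1*(-1) - 1*(-2) = -1 - (-2) = 1
e13 coeff = 1*(-4) - 5*(-2) = -4 - (-10) = 6
e23 coeff = 1*(-4) - 5*(-1) = -4 - (-5) = 1
uv = -23 + 1*e12 + 6*e13 + 1*e23


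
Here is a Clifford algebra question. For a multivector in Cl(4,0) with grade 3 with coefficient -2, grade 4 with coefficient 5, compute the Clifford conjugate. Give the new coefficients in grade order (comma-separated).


Clifford conjugate sign for grade k: (-1)^(k(k+1)/2)
Grade 3: (-1)^(3*4/2) = (-1)^6 = 1, coeff -2 -> -2
Grade 4: (-1)^(4*5/2) = (-1)^10 = 1, coeff 5 -> 5
Conjugated coefficients: -2, 5


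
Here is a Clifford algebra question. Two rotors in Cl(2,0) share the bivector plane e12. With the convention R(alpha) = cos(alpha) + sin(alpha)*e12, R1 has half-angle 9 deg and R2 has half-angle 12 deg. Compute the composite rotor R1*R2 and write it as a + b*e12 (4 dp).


Same-plane rotors commute and their half-angles add:
R1*R2 = cos(a1 + a2) + sin(a1 + a2)*e12.
a1 + a2 = 9 + 12 = 21 deg
cos(21 deg) = 0.9336
sin(21 deg) = 0.3584
R1*R2 = 0.9336 + 0.3584*e12


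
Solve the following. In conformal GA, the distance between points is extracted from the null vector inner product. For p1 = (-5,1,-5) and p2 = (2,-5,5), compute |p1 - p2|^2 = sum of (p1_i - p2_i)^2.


p1 - p2 = (-7, 6, -10)
|p1 - p2|^2 = (-7)^2 + 6^2 + (-10)^2
= 49 + 36 + 100
= 185


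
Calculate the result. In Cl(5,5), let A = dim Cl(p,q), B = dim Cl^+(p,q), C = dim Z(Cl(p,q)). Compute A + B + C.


n = 5 + 5 = 10
Total dim = 2^10 = 1024
Even subalgebra dim = 2^9 = 512
n is even, so center dim = 1
Sum = 1024 + 512 + 1 = 1537


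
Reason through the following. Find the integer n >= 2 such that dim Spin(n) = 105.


dim Spin(n) = dim so(n) = n(n-1)/2.
Solve n(n-1)/2 = 105, i.e. n^2 - n - 210 = 0.
Discriminant = 1 + 8*105 = 841
n = (1 + sqrt(841))/2 = (1 + 29)/2 = 15


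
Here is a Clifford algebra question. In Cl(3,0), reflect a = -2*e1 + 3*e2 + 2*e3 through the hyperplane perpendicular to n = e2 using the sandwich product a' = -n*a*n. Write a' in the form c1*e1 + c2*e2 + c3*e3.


Reflection formula: a' = -n*a*n, with n = e2 (unit vector, n^2 = 1).
For reflection through hyperplane perp to e2:
The component along e2 flips sign, others stay.
a = (-2, 3, 2)
a' = (-2, -3, 2)
a' = -2*e1 - 3*e2 + 2*e3


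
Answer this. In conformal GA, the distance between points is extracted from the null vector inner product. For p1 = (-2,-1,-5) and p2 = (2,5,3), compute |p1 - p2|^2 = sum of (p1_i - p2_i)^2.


p1 - p2 = (-4, -6, -8)
|p1 - p2|^2 = (-4)^2 + (-6)^2 + (-8)^2
= 16 + 36 + 64
= 116


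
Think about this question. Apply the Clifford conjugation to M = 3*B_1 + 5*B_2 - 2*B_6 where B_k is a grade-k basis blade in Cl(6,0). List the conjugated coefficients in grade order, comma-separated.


Clifford conjugate sign for grade k: (-1)^(k(k+1)/2)
Grade 1: (-1)^(1*2/2) = (-1)^1 = -1, coeff 3 -> -3
Grade 2: (-1)^(2*3/2) = (-1)^3 = -1, coeff 5 -> -5
Grade 6: (-1)^(6*7/2) = (-1)^21 = -1, coeff -2 -> 2
Conjugated coefficients: -3, -5, 2


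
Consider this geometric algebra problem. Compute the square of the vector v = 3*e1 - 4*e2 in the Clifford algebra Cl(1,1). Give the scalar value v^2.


v^2 = sum of c_i^2 * e_i^2
Positive signature terms (e_i^2 = +1): 3^2 = 9
Negative signature terms (e_j^2 = -1): (-4)^2 = 16
v^2 = 9 - 16 = -7


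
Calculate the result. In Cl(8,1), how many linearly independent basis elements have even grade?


Even subalgebra dimension = 2^(n-1)
n = 8 + 1 = 9
2^(9 - 1) = 2^8 = 256
Verification: sum of C(9,k) for even k = 1 + 36 + 126 + 84 + 9 = 256
Result = 256


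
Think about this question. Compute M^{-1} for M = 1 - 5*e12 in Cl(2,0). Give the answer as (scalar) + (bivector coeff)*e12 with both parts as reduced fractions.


M = 1 - 5*e12, where e12^2 = -1.
Since M commutes with its reverse ~M = a - b*e12, M * ~M = a^2 - b^2*e12^2 = a^2 + b^2.
So M^{-1} = ~M / (a^2 + b^2) = (a - b*e12)/(a^2 + b^2).
a^2 + b^2 = 1 + 25 = 26
Scalar part = 1/26 = 1/26
Bivector coeff = 5/26 = 5/26
M^{-1} = 1/26 + 5/26*e12


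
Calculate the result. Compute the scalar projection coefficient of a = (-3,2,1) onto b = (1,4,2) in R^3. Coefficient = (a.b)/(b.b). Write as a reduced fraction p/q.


Projection coefficient = (a . b) / (b . b)
a . b = (-3)*1 + 2*4 + 1*2
= -3 + 8 + 2 = 7
b . b = 1^2 + 4^2 + 2^2
= 1 + 16 + 4 = 21
Coefficient = 7/21
In lowest terms: 1/3


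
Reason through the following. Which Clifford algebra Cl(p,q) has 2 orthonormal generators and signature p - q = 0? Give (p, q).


We need p + q = 2 and p - q = 0.
Adding: 2p = 2 + 0 = 2, so p = 1.
Then q = 2 - 1 = 1.
(p, q) = (1, 1)


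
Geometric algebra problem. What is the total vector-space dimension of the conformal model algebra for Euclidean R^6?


The conformal model of R^6 uses Cl(7,1): the 6 Euclidean generators plus two extra orthogonal generators e+ (e+^2 = +1) and e- (e-^2 = -1), from which the null vectors e0, einf are built.
Number of generators m = 6 + 2 = 8.
dim Cl(p,q) = 2^m = 2^8 = 256


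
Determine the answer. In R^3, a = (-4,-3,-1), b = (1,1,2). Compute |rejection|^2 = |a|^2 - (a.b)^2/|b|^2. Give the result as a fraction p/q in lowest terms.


|a|^2 = (-4)^2 + (-3)^2 + (-1)^2 = 26
|b|^2 = 1^2 + 1^2 + 2^2 = 6
a . b = (-4)*1 + (-3)*1 + (-1)*2 = -9
(a.b)^2 = (-9)^2 = 81
|rej|^2 = 26 - 81/6
= (156 - 81)/6
= 75/6
In lowest terms: 25/2


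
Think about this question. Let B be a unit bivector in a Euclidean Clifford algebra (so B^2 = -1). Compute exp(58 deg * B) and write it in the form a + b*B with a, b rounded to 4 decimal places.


For a unit bivector B with B^2 = -1, the exponential series gives
e^(theta*B) = cos(theta) + sin(theta)*B (the GA analogue of Euler's formula).
theta = 58 degrees = 1.012291 rad
cos(58 deg) = 0.5299
sin(58 deg) = 0.8480
exp(theta*B) = 0.5299 + 0.8480*B


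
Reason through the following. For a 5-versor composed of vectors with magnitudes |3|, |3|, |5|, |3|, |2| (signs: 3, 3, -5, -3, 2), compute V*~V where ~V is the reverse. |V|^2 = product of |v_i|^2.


Each vector v_i has |v_i|^2 = s_i^2
Squared scales: 3^2 = 9, 3^2 = 9, (-5)^2 = 25, (-3)^2 = 9, 2^2 = 4
|V|^2 = 9 * 9 * 25 * 9 * 4
= 72900


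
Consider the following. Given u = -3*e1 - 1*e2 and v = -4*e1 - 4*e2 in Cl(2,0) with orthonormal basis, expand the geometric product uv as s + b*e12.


Expand: (-3*e1 - 1*e2)(-4*e1 - 4*e2)
= (-3)*(-4)*e1e1 + (-3)*(-4)*e1e2 + (-1)*(-4)*e2e1 + (-1)*(-4)*e2e2
Using e1^2 = e2^2 = 1, e2e1 = -e1e2:
Scalar part s = (-3)*(-4) + (-1)*(-4) = 12 + 4 = 16
Bivector part b = (-3)*(-4) - (-1)*(-4) = 12 - 4 = 8
uv = 16 + 8*e12


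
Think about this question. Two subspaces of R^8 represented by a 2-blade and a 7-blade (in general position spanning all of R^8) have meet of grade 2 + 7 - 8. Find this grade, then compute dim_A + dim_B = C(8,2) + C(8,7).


Meet grade = grade(A) + grade(B) - n
= 2 + 7 - 8 = 1
C(8,2) = 28
C(8,7) = 8
dim_A + dim_B = 28 + 8 = 36


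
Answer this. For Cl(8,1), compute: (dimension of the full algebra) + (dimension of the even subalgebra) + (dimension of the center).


n = 8 + 1 = 9
Total dim = 2^9 = 512
Even subalgebra dim = 2^8 = 256
n is odd, so center dim = 2
Sum = 512 + 256 + 2 = 770


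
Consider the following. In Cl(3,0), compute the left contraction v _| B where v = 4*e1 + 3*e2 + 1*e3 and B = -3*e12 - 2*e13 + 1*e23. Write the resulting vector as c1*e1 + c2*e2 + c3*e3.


Left contraction v _| B = <vB>_1 (grade-1 part of the geometric product vB).
Using e1_|e12 = e2, e2_|e12 = -e1, e1_|e13 = e3, e3_|e13 = -e1, e2_|e23 = e3, e3_|e23 = -e2:
e1 coeff: -v2*b12 - v3*b13 = -(3)*(-3) - (1)*(-2) = 11
e2 coeff: v1*b12 - v3*b23 = (4)*(-3) - (1)*(1) = -13
e3 coeff: v1*b13 + v2*b23 = (4)*(-2) + (3)*(1) = -5
v _| B = 11*e1 - 13*e2 - 5*e3


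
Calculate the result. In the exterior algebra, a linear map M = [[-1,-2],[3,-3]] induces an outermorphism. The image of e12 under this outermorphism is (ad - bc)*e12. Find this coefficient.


The outermorphism of a linear map f sends e1^e2 to f(e1)^f(e2).
f(e1) = -1*e1 + 3*e2
f(e2) = -2*e1 - 3*e2
f(e1) ^ f(e2) = (-1*e1 + 3*e2) ^ (-2*e1 - 3*e2)
= (-1)*(-3)*e12 + 3*(-2)*e21
= (3 - (-6))*e12
= 9*e12
Coefficient = 9


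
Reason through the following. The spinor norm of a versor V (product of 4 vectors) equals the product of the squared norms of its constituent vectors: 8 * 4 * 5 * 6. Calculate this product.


Spinor norm N(V) = |v1|^2 * |v2|^2 * ... * |v4|^2
= 8 * 4 * 5 * 6
Running product: 8, 32, 160, 960
N(V) = 960


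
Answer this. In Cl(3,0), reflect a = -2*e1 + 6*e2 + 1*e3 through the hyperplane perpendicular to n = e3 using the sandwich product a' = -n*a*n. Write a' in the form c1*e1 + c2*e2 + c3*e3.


Reflection formula: a' = -n*a*n, with n = e3 (unit vector, n^2 = 1).
For reflection through hyperplane perp to e3:
The component along e3 flips sign, others stay.
a = (-2, 6, 1)
a' = (-2, 6, -1)
a' = -2*e1 + 6*e2 - 1*e3


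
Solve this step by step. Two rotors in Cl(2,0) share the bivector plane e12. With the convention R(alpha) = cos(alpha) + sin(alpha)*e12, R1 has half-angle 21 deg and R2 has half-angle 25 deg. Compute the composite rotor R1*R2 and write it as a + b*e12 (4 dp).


Same-plane rotors commute and their half-angles add:
R1*R2 = cos(a1 + a2) + sin(a1 + a2)*e12.
a1 + a2 = 21 + 25 = 46 deg
cos(46 deg) = 0.6947
sin(46 deg) = 0.7193
R1*R2 = 0.6947 + 0.7193*e12


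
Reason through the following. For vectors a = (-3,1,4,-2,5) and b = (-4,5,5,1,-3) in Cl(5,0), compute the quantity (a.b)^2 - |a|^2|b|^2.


a . b = (-3)*(-4) + 1*5 + 4*5 + (-2)*1 + 5*(-3)
= 12 + 5 + 20 + (-2) + (-15) = 20
|a|^2 = (-3)^2 + 1^2 + 4^2 + (-2)^2 + 5^2 = 55
|b|^2 = (-4)^2 + 5^2 + 5^2 + 1^2 + (-3)^2 = 76
(a.b)^2 = 20^2 = 400
|a|^2 * |b|^2 = 55 * 76 = 4180
Result = 400 - 4180 = -3780


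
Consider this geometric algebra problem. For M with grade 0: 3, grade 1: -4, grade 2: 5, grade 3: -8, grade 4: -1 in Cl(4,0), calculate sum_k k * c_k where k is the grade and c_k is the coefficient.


Grade-weighted sum = sum of grade_k * coefficient_k
0*3 = 0
1*(-4) = -4
2*5 = 10
3*(-8) = -24
4*(-1) = -4
Total = 0 + (-4) + 10 + (-24) + (-4) = -22


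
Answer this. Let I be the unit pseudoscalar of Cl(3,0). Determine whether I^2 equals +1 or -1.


The pseudoscalar I = e1...e_n (product of all n generators) of Cl(p,q) satisfies I^2 = (-1)^(q + n(n-1)/2).
p = 3, q = 0, n = p + q = 3
n(n-1)/2 = 3 * 2 / 2 = 3
Exponent = q + n(n-1)/2 = 0 + 3 = 3
I^2 = (-1)^3 = -1


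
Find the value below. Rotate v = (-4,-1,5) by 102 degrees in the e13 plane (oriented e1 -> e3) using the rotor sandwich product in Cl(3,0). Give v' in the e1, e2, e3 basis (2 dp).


Rotor R = cos(51deg) - sin(51deg)*e13
Rotation angle theta = 2 * 51 = 102 degrees in the e13 plane (e1 -> e3).
The component perpendicular to the plane (e2) is invariant: v'_2 = v2 = -1.00
cos(102deg) = -0.2079, sin(102deg) = 0.9781
v'_1 = v1*cos(theta) - v3*sin(theta) = -4*(-0.2079) - 5*0.9781 = -4.06
v'_3 = v1*sin(theta) + v3*cos(theta) = -4*0.9781 + 5*(-0.2079) = -4.95
v' = -4.06*e1 - 1.00*e2 - 4.95*e3


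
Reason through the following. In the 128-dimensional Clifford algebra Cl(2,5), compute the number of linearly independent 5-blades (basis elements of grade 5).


Number of grade-k basis blades in Cl(p,q) with n = p + q is C(n, k).
n = 2 + 5 = 7
C(7, 5) = 7! / (5! * 2!)
= 5040 / (120 * 2)
= 21


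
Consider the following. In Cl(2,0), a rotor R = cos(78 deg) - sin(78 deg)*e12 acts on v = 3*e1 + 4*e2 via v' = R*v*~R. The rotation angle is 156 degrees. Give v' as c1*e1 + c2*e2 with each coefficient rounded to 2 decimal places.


Rotor R = cos(78deg) - sin(78deg)*e12
Rotation angle theta = 2 * 78 = 156 degrees
v' = R*v*~R rotates v by theta.
cos(156deg) = -0.9135, sin(156deg) = 0.4067
v'_1 = 3*cos(156deg) - 4*sin(156deg)
= 3*(-0.9135) - 4*0.4067
= -4.37
v'_2 = 3*sin(156deg) + 4*cos(156deg)
= 3*0.4067 + 4*(-0.9135)
= -2.43
v' = -4.37*e1 - 2.43*e2


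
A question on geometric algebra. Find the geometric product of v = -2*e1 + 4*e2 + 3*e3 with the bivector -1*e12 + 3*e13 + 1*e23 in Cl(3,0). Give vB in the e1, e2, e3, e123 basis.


vB has grade-1 (vector) and grade-3 (trivector) parts: vB = (v _| B) + (v ^ B).
Vector part <vB>_1:
  e1: -v2*b12 - v3*b13 = -(4)*(-1) - (3)*(3) = -5
  e2: v1*b12 - v3*b23 = (-2)*(-1) - (3)*(1) = -1
  e3: v1*b13 + v2*b23 = (-2)*(3) + (4)*(1) = -2
Trivector part <vB>_3:
  e123: v1*b23 - v2*b13 + v3*b12 = (-2)*(1) - (4)*(3) + (3)*(-1) = -17
vB = -5*e1 - 1*e2 - 2*e3 - 17*e123


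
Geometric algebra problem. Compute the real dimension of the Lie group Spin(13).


Spin(n) double-covers SO(n); both have Lie algebra so(n) of dimension n(n-1)/2.
n = 13
n(n-1) = 13 * 12 = 156
dim Spin(13) = 156/2 = 78


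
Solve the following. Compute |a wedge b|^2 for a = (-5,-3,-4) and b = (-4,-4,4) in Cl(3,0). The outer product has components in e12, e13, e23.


a wedge b = (a1*b2 - a2*b1)*e12 + (a1*b3 - a3*b1)*e13 + (a2*b3 - a3*b2)*e23
e12 coeff: (-5)*(-4) - (-3)*(-4) = 20 - 12 = 8
e13 coeff: (-5)*4 - (-4)*(-4) = -20 - 16 = -36
e23 coeff: (-3)*4 - (-4)*(-4) = -12 - 16 = -28
|a wedge b|^2 = 8^2 + (-36)^2 + (-28)^2
= 64 + 1296 + 784
= 2144


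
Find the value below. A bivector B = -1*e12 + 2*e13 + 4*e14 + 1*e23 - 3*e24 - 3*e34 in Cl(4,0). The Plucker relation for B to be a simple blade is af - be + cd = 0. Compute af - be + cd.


Plucker relation: af - be + cd
a*f = (-1)*(-3) = 3
b*e = 2*(-3) = -6
c*d = 4*1 = 4
af - be + cd = 3 - (-6) + 4
= 13


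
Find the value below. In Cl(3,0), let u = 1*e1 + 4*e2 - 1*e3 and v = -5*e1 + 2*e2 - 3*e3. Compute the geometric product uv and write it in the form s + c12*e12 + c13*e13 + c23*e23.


In Cl(3,0): e_i^2 = 1, e_ie_j = -e_je_i for i != j.
Scalar part = u . v = 1*(-5) + 4*2 + (-1)*(-3)
= -5 + 8 + 3 = 6
e12 coeff = 1*2 - 4*(-5) = 2 - (-20) = 22
e13 coeff = 1*(-3) - (-1)*(-5) = -3 - 5 = -8
e23 coeff = 4*(-3) - (-1)*2 = -12 - (-2) = -10
uv = 6 + 22*e12 - 8*e13 - 10*e23


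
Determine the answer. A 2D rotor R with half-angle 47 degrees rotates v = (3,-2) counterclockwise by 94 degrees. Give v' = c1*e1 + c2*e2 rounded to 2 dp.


Rotor R = cos(47deg) - sin(47deg)*e12
Rotation angle theta = 2 * 47 = 94 degrees
v' = R*v*~R rotates v by theta.
cos(94deg) = -0.0698, sin(94deg) = 0.9976
v'_1 = 3*cos(94deg) - (-2)*sin(94deg)
= 3*(-0.0698) - (-2)*0.9976
= 1.79
v'_2 = 3*sin(94deg) + (-2)*cos(94deg)
= 3*0.9976 + (-2)*(-0.0698)
= 3.13
v' = 1.79*e1 + 3.13*e2


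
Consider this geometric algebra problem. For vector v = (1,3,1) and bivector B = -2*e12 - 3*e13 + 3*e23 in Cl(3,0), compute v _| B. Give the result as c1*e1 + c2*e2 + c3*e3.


Left contraction v _| B = <vB>_1 (grade-1 part of the geometric product vB).
Using e1_|e12 = e2, e2_|e12 = -e1, e1_|e13 = e3, e3_|e13 = -e1, e2_|e23 = e3, e3_|e23 = -e2:
e1 coeff: -v2*b12 - v3*b13 = -(3)*(-2) - (1)*(-3) = 9
e2 coeff: v1*b12 - v3*b23 = (1)*(-2) - (1)*(3) = -5
e3 coeff: v1*b13 + v2*b23 = (1)*(-3) + (3)*(3) = 6
v _| B = 9*e1 - 5*e2 + 6*e3


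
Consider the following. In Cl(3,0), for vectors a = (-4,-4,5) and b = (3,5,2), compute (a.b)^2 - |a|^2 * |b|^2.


a . b = (-4)*3 + (-4)*5 + 5*2
= -12 + (-20) + 10 = -22
|a|^2 = (-4)^2 + (-4)^2 + 5^2 = 57
|b|^2 = 3^2 + 5^2 + 2^2 = 38
(a.b)^2 = (-22)^2 = 484
|a|^2 * |b|^2 = 57 * 38 = 2166
Result = 484 - 2166 = -1682


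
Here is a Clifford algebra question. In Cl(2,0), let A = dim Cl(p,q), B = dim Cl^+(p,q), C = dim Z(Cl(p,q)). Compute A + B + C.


n = 2 + 0 = 2
Total dim = 2^2 = 4
Even subalgebra dim = 2^1 = 2
n is even, so center dim = 1
Sum = 4 + 2 + 1 = 7


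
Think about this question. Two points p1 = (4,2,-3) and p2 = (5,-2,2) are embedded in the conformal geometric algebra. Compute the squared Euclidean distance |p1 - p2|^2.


p1 - p2 = (-1, 4, -5)
|p1 - p2|^2 = (-1)^2 + 4^2 + (-5)^2
= 1 + 16 + 25
= 42


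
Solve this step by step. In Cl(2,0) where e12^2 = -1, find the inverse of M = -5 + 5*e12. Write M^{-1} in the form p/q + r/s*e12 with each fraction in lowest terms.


M = -5 + 5*e12, where e12^2 = -1.
Since M commutes with its reverse ~M = a - b*e12, M * ~M = a^2 - b^2*e12^2 = a^2 + b^2.
So M^{-1} = ~M / (a^2 + b^2) = (a - b*e12)/(a^2 + b^2).
a^2 + b^2 = 25 + 25 = 50
Scalar part = -5/50 = -1/10
Bivector coeff = -5/50 = -1/10
M^{-1} = -1/10 - 1/10*e12


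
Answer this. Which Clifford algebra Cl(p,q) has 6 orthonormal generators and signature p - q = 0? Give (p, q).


We need p + q = 6 and p - q = 0.
Adding: 2p = 6 + 0 = 6, so p = 3.
Then q = 6 - 3 = 3.
(p, q) = (3, 3)


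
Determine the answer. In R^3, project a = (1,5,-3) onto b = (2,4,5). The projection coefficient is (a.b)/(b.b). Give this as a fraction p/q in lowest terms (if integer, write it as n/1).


Projection coefficient = (a . b) / (b . b)
a . b = 1*2 + 5*4 + (-3)*5
= 2 + 20 + (-15) = 7
b . b = 2^2 + 4^2 + 5^2
= 4 + 16 + 25 = 45
Coefficient = 7/45
In lowest terms: 7/45


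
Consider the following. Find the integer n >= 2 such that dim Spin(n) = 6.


dim Spin(n) = dim so(n) = n(n-1)/2.
Solve n(n-1)/2 = 6, i.e. n^2 - n - 12 = 0.
Discriminant = 1 + 8*6 = 49
n = (1 + sqrt(49))/2 = (1 + 7)/2 = 4


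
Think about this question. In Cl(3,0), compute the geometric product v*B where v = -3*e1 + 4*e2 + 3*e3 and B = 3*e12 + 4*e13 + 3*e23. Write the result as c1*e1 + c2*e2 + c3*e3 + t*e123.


vB has grade-1 (vector) and grade-3 (trivector) parts: vB = (v _| B) + (v ^ B).
Vector part <vB>_1:
  e1: -v2*b12 - v3*b13 = -(4)*(3) - (3)*(4) = -24
  e2: v1*b12 - v3*b23 = (-3)*(3) - (3)*(3) = -18
  e3: v1*b13 + v2*b23 = (-3)*(4) + (4)*(3) = 0
Trivector part <vB>_3:
  e123: v1*b23 - v2*b13 + v3*b12 = (-3)*(3) - (4)*(4) + (3)*(3) = -16
vB = -24*e1 - 18*e2 + 0*e3 - 16*e123


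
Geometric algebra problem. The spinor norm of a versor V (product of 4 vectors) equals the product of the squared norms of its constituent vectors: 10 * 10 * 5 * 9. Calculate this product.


Spinor norm N(V) = |v1|^2 * |v2|^2 * ... * |v4|^2
= 10 * 10 * 5 * 9
Running product: 10, 100, 500, 4500
N(V) = 4500


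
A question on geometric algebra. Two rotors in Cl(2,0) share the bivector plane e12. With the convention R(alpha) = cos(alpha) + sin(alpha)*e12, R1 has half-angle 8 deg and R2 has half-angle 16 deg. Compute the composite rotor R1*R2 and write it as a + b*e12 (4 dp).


Same-plane rotors commute and their half-angles add:
R1*R2 = cos(a1 + a2) + sin(a1 + a2)*e12.
a1 + a2 = 8 + 16 = 24 deg
cos(24 deg) = 0.9135
sin(24 deg) = 0.4067
R1*R2 = 0.9135 + 0.4067*e12


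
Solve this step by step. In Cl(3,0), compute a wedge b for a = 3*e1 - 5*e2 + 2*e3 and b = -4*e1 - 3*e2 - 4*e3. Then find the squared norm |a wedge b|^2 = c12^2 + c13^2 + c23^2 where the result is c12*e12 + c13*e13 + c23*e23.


a wedge b = (a1*b2 - a2*b1)*e12 + (a1*b3 - a3*b1)*e13 + (a2*b3 - a3*b2)*e23
e12 coeff: 3*(-3) - (-5)*(-4) = -9 - 20 = -29
e13 coeff: 3*(-4) - 2*(-4) = -12 - (-8) = -4
e23 coeff: (-5)*(-4) - 2*(-3) = 20 - (-6) = 26
|a wedge b|^2 = (-29)^2 + (-4)^2 + 26^2
= 841 + 16 + 676
= 1533


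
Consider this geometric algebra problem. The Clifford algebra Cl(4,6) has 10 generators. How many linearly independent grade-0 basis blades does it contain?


Number of grade-k basis blades in Cl(p,q) with n = p + q is C(n, k).
n = 4 + 6 = 10
C(10, 0) = 10! / (0! * 10!)
= 3628800 / (1 * 3628800)
= 1


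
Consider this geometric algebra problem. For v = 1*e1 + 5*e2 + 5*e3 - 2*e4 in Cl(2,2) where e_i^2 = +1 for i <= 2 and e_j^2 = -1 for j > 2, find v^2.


v^2 = sum of c_i^2 * e_i^2
Positive signature terms (e_i^2 = +1): 1^2 + 5^2 = 26
Negative signature terms (e_j^2 = -1): 5^2 + (-2)^2 = 29
v^2 = 26 - 29 = -3


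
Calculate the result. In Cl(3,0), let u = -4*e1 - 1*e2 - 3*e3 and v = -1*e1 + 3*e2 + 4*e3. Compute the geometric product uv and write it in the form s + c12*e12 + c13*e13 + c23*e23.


In Cl(3,0): e_i^2 = 1, e_ie_j = -e_je_i for i != j.
Scalar part = u . v = (-4)*(-1) + (-1)*3 + (-3)*4
= 4 + (-3) + (-12) = -11
e12 coeff = (-4)*3 - (-1)*(-1) = -12 - 1 = -13
e13 coeff = (-4)*4 - (-3)*(-1) = -16 - 3 = -19
e23 coeff = (-1)*4 - (-3)*3 = -4 - (-9) = 5
uv = -11 - 13*e12 - 19*e13 + 5*e23


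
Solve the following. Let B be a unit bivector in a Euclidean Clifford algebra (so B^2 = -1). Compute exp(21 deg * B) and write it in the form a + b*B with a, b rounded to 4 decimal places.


For a unit bivector B with B^2 = -1, the exponential series gives
e^(theta*B) = cos(theta) + sin(theta)*B (the GA analogue of Euler's formula).
theta = 21 degrees = 0.366519 rad
cos(21 deg) = 0.9336
sin(21 deg) = 0.3584
exp(theta*B) = 0.9336 + 0.3584*B


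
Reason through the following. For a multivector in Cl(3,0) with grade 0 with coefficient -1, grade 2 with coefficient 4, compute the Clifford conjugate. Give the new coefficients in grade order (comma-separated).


Clifford conjugate sign for grade k: (-1)^(k(k+1)/2)
Grade 0: (-1)^(0*1/2) = (-1)^0 = 1, coeff -1 -> -1
Grade 2: (-1)^(2*3/2) = (-1)^3 = -1, coeff 4 -> -4
Conjugated coefficients: -1, -4


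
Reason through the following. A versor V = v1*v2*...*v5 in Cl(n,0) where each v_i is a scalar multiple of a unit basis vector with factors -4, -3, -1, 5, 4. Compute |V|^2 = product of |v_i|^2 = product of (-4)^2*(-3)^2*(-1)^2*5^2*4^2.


Each vector v_i has |v_i|^2 = s_i^2
Squared scales: (-4)^2 = 16, (-3)^2 = 9, (-1)^2 = 1, 5^2 = 25, 4^2 = 16
|V|^2 = 16 * 9 * 1 * 25 * 16
= 57600


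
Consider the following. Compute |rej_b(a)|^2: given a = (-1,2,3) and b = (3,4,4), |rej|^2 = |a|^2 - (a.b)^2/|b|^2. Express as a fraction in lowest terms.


|a|^2 = (-1)^2 + 2^2 + 3^2 = 14
|b|^2 = 3^2 + 4^2 + 4^2 = 41
a . b = (-1)*3 + 2*4 + 3*4 = 17
(a.b)^2 = 17^2 = 289
|rej|^2 = 14 - 289/41
= (574 - 289)/41
= 285/41
In lowest terms: 285/41


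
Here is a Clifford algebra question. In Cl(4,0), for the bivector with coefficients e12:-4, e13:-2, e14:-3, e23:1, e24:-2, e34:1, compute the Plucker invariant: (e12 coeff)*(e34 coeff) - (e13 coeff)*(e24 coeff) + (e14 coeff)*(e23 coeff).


Plucker relation: af - be + cd
a*f = (-4)*1 = -4
b*e = (-2)*(-2) = 4
c*d = (-3)*1 = -3
af - be + cd = -4 - 4 + (-3)
= -11


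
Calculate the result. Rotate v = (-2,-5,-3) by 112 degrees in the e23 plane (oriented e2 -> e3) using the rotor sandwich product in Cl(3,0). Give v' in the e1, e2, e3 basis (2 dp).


Rotor R = cos(56deg) - sin(56deg)*e23
Rotation angle theta = 2 * 56 = 112 degrees in the e23 plane (e2 -> e3).
The component perpendicular to the plane (e1) is invariant: v'_1 = v1 = -2.00
cos(112deg) = -0.3746, sin(112deg) = 0.9272
v'_2 = v2*cos(theta) - v3*sin(theta) = -5*(-0.3746) - (-3)*0.9272 = 4.65
v'_3 = v2*sin(theta) + v3*cos(theta) = -5*0.9272 + (-3)*(-0.3746) = -3.51
v' = -2.00*e1 + 4.65*e2 - 3.51*e3


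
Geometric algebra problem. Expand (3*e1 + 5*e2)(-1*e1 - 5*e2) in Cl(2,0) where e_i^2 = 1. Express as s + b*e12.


Expand: (3*e1 + 5*e2)(-1*e1 - 5*e2)
= 3*(-1)*e1e1 + 3*(-5)*e1e2 + 5*(-1)*e2e1 + 5*(-5)*e2e2
Using e1^2 = e2^2 = 1, e2e1 = -e1e2:
Scalar part s = 3*(-1) + 5*(-5) = -3 + (-25) = -28
Bivector part b = 3*(-5) - 5*(-1) = -15 - (-5) = -10
uv = -28 - 10*e12


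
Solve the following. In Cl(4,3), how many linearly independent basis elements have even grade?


Even subalgebra dimension = 2^(n-1)
n = 4 + 3 = 7
2^(7 - 1) = 2^6 = 64
Verification: sum of C(7,k) for even k = 1 + 21 + 35 + 7 = 64
Result = 64


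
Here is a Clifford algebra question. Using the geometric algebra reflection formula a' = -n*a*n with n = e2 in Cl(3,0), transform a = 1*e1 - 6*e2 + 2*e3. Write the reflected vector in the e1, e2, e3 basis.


Reflection formula: a' = -n*a*n, with n = e2 (unit vector, n^2 = 1).
For reflection through hyperplane perp to e2:
The component along e2 flips sign, others stay.
a = (1, -6, 2)
a' = (1, 6, 2)
a' = 1*e1 + 6*e2 + 2*e3


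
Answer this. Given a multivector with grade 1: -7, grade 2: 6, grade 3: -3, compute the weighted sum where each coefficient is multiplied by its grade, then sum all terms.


Grade-weighted sum = sum of grade_k * coefficient_k
1*(-7) = -7
2*6 = 12
3*(-3) = -9
Total = -7 + 12 + (-9) = -4


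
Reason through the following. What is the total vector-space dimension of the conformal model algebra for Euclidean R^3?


The conformal model of R^3 uses Cl(4,1): the 3 Euclidean generators plus two extra orthogonal generators e+ (e+^2 = +1) and e- (e-^2 = -1), from which the null vectors e0, einf are built.
Number of generators m = 3 + 2 = 5.
dim Cl(p,q) = 2^m = 2^5 = 32


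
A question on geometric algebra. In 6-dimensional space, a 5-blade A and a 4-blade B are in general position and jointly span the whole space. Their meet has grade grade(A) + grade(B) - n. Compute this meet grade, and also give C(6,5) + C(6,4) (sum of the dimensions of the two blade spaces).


Meet grade = grade(A) + grade(B) - n
= 5 + 4 - 6 = 3
C(6,5) = 6
C(6,4) = 15
dim_A + dim_B = 6 + 15 = 21


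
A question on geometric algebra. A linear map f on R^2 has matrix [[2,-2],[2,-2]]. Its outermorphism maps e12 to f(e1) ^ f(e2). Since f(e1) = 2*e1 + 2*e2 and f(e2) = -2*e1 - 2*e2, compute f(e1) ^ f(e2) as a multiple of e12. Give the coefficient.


The outermorphism of a linear map f sends e1^e2 to f(e1)^f(e2).
f(e1) = 2*e1 + 2*e2
f(e2) = -2*e1 - 2*e2
f(e1) ^ f(e2) = (2*e1 + 2*e2) ^ (-2*e1 - 2*e2)
= 2*(-2)*e12 + 2*(-2)*e21
= (-4 - (-4))*e12
= 0*e12
Coefficient = 0


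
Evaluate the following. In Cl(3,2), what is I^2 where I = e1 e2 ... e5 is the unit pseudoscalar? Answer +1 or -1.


The pseudoscalar I = e1...e_n (product of all n generators) of Cl(p,q) satisfies I^2 = (-1)^(q + n(n-1)/2).
p = 3, q = 2, n = p + q = 5
n(n-1)/2 = 5 * 4 / 2 = 10
Exponent = q + n(n-1)/2 = 2 + 10 = 12
I^2 = (-1)^12 = +1


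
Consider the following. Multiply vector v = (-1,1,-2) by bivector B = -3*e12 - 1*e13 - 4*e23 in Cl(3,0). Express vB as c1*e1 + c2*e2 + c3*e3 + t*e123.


vB has grade-1 (vector) and grade-3 (trivector) parts: vB = (v _| B) + (v ^ B).
Vector part <vB>_1:
  e1: -v2*b12 - v3*b13 = -(1)*(-3) - (-2)*(-1) = 1
  e2: v1*b12 - v3*b23 = (-1)*(-3) - (-2)*(-4) = -5
  e3: v1*b13 + v2*b23 = (-1)*(-1) + (1)*(-4) = -3
Trivector part <vB>_3:
  e123: v1*b23 - v2*b13 + v3*b12 = (-1)*(-4) - (1)*(-1) + (-2)*(-3) = 11
vB = 1*e1 - 5*e2 - 3*e3 + 11*e123


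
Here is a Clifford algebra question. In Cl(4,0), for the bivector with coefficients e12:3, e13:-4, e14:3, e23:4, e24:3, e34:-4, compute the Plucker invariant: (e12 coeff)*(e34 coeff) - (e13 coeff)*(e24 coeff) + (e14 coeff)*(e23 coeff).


Plucker relation: af - be + cd
a*f = 3*(-4) = -12
b*e = (-4)*3 = -12
c*d = 3*4 = 12
af - be + cd = -12 - (-12) + 12
= 12


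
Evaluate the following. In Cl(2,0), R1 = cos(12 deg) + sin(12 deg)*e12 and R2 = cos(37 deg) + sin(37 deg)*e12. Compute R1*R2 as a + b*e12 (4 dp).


Same-plane rotors commute and their half-angles add:
R1*R2 = cos(a1 + a2) + sin(a1 + a2)*e12.
a1 + a2 = 12 + 37 = 49 deg
cos(49 deg) = 0.6561
sin(49 deg) = 0.7547
R1*R2 = 0.6561 + 0.7547*e12


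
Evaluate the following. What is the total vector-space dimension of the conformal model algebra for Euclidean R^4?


The conformal model of R^4 uses Cl(5,1): the 4 Euclidean generators plus two extra orthogonal generators e+ (e+^2 = +1) and e- (e-^2 = -1), from which the null vectors e0, einf are built.
Number of generators m = 4 + 2 = 6.
dim Cl(p,q) = 2^m = 2^6 = 64


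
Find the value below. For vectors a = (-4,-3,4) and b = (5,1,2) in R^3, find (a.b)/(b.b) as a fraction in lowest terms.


Projection coefficient = (a . b) / (b . b)
a . b = (-4)*5 + (-3)*1 + 4*2
= -20 + (-3) + 8 = -15
b . b = 5^2 + 1^2 + 2^2
= 25 + 1 + 4 = 30
Coefficient = -15/30
In lowest terms: -1/2


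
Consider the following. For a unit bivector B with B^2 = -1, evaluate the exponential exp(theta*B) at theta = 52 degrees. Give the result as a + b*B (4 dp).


For a unit bivector B with B^2 = -1, the exponential series gives
e^(theta*B) = cos(theta) + sin(theta)*B (the GA analogue of Euler's formula).
theta = 52 degrees = 0.907571 rad
cos(52 deg) = 0.6157
sin(52 deg) = 0.7880
exp(theta*B) = 0.6157 + 0.7880*B


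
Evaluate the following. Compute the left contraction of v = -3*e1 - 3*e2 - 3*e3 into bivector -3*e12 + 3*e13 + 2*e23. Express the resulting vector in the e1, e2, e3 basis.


Left contraction v _| B = <vB>_1 (grade-1 part of the geometric product vB).
Using e1_|e12 = e2, e2_|e12 = -e1, e1_|e13 = e3, e3_|e13 = -e1, e2_|e23 = e3, e3_|e23 = -e2:
e1 coeff: -v2*b12 - v3*b13 = -(-3)*(-3) - (-3)*(3) = 0
e2 coeff: v1*b12 - v3*b23 = (-3)*(-3) - (-3)*(2) = 15
e3 coeff: v1*b13 + v2*b23 = (-3)*(3) + (-3)*(2) = -15
v _| B = 0*e1 + 15*e2 - 15*e3


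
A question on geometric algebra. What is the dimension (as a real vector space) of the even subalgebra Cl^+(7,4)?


Even subalgebra dimension = 2^(n-1)
n = 7 + 4 = 11
2^(11 - 1) = 2^10 = 1024
Verification: sum of C(11,k) for even k = 1 + 55 + 330 + 462 + 165 + 11 = 1024
Result = 1024


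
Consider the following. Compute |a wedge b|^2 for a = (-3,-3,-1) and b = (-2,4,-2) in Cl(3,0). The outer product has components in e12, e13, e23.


a wedge b = (a1*b2 - a2*b1)*e12 + (a1*b3 - a3*b1)*e13 + (a2*b3 - a3*b2)*e23
e12 coeff: (-3)*4 - (-3)*(-2) = -12 - 6 = -18
e13 coeff: (-3)*(-2) - (-1)*(-2) = 6 - 2 = 4
e23 coeff: (-3)*(-2) - (-1)*4 = 6 - (-4) = 10
|a wedge b|^2 = (-18)^2 + 4^2 + 10^2
= 324 + 16 + 100
= 440


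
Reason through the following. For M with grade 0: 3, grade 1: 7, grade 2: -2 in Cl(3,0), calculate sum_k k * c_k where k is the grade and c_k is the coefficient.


Grade-weighted sum = sum of grade_k * coefficient_k
0*3 = 0
1*7 = 7
2*(-2) = -4
Total = 0 + 7 + (-4) = 3


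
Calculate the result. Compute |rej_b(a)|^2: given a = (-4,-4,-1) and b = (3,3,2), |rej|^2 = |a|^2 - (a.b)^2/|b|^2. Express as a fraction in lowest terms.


|a|^2 = (-4)^2 + (-4)^2 + (-1)^2 = 33
|b|^2 = 3^2 + 3^2 + 2^2 = 22
a . b = (-4)*3 + (-4)*3 + (-1)*2 = -26
(a.b)^2 = (-26)^2 = 676
|rej|^2 = 33 - 676/22
= (726 - 676)/22
= 50/22
In lowest terms: 25/11


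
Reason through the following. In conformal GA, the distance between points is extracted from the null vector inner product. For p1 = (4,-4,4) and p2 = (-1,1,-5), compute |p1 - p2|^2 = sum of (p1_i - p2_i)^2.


p1 - p2 = (5, -5, 9)
|p1 - p2|^2 = 5^2 + (-5)^2 + 9^2
= 25 + 25 + 81
= 131


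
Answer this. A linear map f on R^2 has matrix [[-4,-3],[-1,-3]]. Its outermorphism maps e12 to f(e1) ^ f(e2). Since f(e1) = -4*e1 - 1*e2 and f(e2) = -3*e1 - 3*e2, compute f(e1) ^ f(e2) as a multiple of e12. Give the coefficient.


The outermorphism of a linear map f sends e1^e2 to f(e1)^f(e2).
f(e1) = -4*e1 - 1*e2
f(e2) = -3*e1 - 3*e2
f(e1) ^ f(e2) = (-4*e1 - 1*e2) ^ (-3*e1 - 3*e2)
= (-4)*(-3)*e12 + (-1)*(-3)*e21
= (12 - 3)*e12
= 9*e12
Coefficient = 9


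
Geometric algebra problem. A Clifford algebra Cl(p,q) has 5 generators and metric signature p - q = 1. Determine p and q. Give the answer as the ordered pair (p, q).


We need p + q = 5 and p - q = 1.
Adding: 2p = 5 + 1 = 6, so p = 3.
Then q = 5 - 3 = 2.
(p, q) = (3, 2)


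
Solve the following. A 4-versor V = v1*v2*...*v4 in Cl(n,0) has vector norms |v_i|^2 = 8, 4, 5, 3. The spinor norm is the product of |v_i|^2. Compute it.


Spinor norm N(V) = |v1|^2 * |v2|^2 * ... * |v4|^2
= 8 * 4 * 5 * 3
Running product: 8, 32, 160, 480
N(V) = 480


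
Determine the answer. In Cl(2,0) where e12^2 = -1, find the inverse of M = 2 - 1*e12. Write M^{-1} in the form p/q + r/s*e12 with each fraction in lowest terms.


M = 2 - 1*e12, where e12^2 = -1.
Since M commutes with its reverse ~M = a - b*e12, M * ~M = a^2 - b^2*e12^2 = a^2 + b^2.
So M^{-1} = ~M / (a^2 + b^2) = (a - b*e12)/(a^2 + b^2).
a^2 + b^2 = 4 + 1 = 5
Scalar part = 2/5 = 2/5
Bivector coeff = 1/5 = 1/5
M^{-1} = 2/5 + 1/5*e12


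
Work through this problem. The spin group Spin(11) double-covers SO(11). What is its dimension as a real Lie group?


Spin(n) double-covers SO(n); both have Lie algebra so(n) of dimension n(n-1)/2.
n = 11
n(n-1) = 11 * 10 = 110
dim Spin(11) = 110/2 = 55


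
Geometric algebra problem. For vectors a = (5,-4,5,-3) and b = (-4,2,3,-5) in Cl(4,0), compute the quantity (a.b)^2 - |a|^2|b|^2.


a . b = 5*(-4) + (-4)*2 + 5*3 + (-3)*(-5)
= -20 + (-8) + 15 + 15 = 2
|a|^2 = 5^2 + (-4)^2 + 5^2 + (-3)^2 = 75
|b|^2 = (-4)^2 + 2^2 + 3^2 + (-5)^2 = 54
(a.b)^2 = 2^2 = 4
|a|^2 * |b|^2 = 75 * 54 = 4050
Result = 4 - 4050 = -4046


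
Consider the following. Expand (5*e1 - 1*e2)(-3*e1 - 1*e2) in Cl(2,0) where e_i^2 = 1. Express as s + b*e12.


Expand: (5*e1 - 1*e2)(-3*e1 - 1*e2)
= 5*(-3)*e1e1 + 5*(-1)*e1e2 + (-1)*(-3)*e2e1 + (-1)*(-1)*e2e2
Using e1^2 = e2^2 = 1, e2e1 = -e1e2:
Scalar part s = 5*(-3) + (-1)*(-1) = -15 + 1 = -14
Bivector part b = 5*(-1) - (-1)*(-3) = -5 - 3 = -8
uv = -14 - 8*e12
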